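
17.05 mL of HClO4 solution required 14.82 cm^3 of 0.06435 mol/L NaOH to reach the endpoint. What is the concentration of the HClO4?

n(NaOH) delivered = 0.06435 x 0.01482 = 0.0009537 mol.
For a 1:1 reaction, n(HClO4) = 0.0009537 mol.
[HClO4] = 0.0009537 mol / 0.01705 L = 0.0559 M.

0.0559 M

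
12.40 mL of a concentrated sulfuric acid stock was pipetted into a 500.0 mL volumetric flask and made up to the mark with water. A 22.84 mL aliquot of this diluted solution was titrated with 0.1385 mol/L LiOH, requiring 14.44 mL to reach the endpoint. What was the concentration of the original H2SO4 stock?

1.77 M

n(LiOH) = 0.1385 x 0.01444 = 0.002000 mol.
n(H2SO4) in the aliquot = 0.002000 x 1/2 = 0.001000 mol.
[diluted H2SO4] = 0.001000 / 0.02284 = 0.04378 M.
Dilution factor = 500.0/12.40 = 40.32, so [stock] = 0.04378 x 40.32 = 1.77 M.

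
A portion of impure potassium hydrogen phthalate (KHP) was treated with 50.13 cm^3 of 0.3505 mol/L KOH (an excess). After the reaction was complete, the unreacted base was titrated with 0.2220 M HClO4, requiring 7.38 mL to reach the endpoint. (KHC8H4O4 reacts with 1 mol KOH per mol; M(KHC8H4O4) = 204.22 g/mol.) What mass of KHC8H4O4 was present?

Total n(KOH) added = 0.3505 x 0.05013 = 0.01757 mol.
n(HClO4) used = 0.2220 x 0.007380 = 0.001638 mol, which equals the excess n(KOH).
So n(KOH) consumed by the sample = 0.01757 - 0.001638 = 0.01593 mol.
n(KHC8H4O4) = 0.01593 / 1 = 0.01593 mol.
mass = 0.01593 mol x 204.22 g/mol = 3.25 g.

3.25 g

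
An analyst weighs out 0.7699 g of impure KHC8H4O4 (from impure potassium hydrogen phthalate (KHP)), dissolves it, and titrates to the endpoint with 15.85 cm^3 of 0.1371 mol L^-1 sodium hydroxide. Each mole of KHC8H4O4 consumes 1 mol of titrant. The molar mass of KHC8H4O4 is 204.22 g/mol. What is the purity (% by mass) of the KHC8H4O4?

n(NaOH) = 0.1371 x 0.01585 = 0.002173 mol.
n(KHC8H4O4) = 0.002173 / 1 = 0.002173 mol.
mass of KHC8H4O4 = 0.002173 x 204.22 = 0.4438 g.
% purity = 0.4438 / 0.7699 x 100 = 57.6%.

57.6%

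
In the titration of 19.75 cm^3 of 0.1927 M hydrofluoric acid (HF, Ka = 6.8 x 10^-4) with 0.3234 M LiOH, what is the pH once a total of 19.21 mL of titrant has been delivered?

12.79

n(acid) = 0.1927 x 0.01975 = 0.003806 mol; n(LiOH) added = 0.3234 x 0.01921 = 0.006213 mol.
Base is in excess by 0.006213 - 0.003806 = 0.002407 mol in a total volume of 0.03896 L.
[OH^-] = 0.002407/0.03896 = 0.06177 M, so pOH = 1.21 and pH = 14.00 - 1.21 = 12.79.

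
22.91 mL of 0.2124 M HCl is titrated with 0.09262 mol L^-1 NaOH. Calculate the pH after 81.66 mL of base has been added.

n(acid) = 0.2124 x 0.02291 = 0.004866 mol; n(NaOH) added = 0.09262 x 0.08166 = 0.007563 mol.
Base is in excess by 0.007563 - 0.004866 = 0.002697 mol in a total volume of 0.1046 L.
[OH^-] = 0.002697/0.1046 = 0.02579 M, so pOH = 1.59 and pH = 14.00 - 1.59 = 12.41.

12.41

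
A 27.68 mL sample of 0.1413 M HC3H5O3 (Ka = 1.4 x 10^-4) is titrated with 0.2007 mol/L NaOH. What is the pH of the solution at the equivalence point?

n(HC3H5O3) = 0.1413 x 0.02768 = 0.003911 mol; V(NaOH) at equivalence = 0.003911/0.2007 = 0.01949 L.
At equivalence all the acid is converted to C3H5O3-; total volume = 0.02768 + 0.01949 = 0.04717 L, so [C3H5O3-] = 0.003911/0.04717 = 0.08292 M.
Kb = Kw/Ka = 1.0e-14 / 1.4 x 10^-4 = 7.14e-11.
[OH^-] = sqrt(Kb x [C3H5O3-]) = sqrt(7.14e-11 x 0.08292) = 2.43e-6 M.
pOH = 5.61, so pH = 14.00 - 5.61 = 8.39.

8.39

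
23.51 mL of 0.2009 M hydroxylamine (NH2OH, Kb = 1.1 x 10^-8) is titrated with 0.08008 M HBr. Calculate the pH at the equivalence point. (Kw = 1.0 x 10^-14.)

n(NH2OH) = 0.2009 x 0.02351 = 0.004723 mol; V(HBr) at equivalence = 0.004723/0.08008 = 0.05898 L.
At equivalence the base is fully converted to NH3OH+; total volume = 0.08249 L, so [NH3OH+] = 0.004723/0.08249 = 0.05726 M.
Ka(NH3OH+) = Kw/Kb = 1.0e-14 / 1.1 x 10^-8 = 9.09e-7.
[H^+] = sqrt(Ka x [NH3OH+]) = sqrt(9.09e-7 x 0.05726) = 0.000228 M.
pH = -log(0.000228) = 3.64.

3.64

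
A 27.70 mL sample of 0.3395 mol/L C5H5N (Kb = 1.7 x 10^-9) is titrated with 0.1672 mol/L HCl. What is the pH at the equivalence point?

3.09

n(C5H5N) = 0.3395 x 0.02770 = 0.009404 mol; V(HCl) at equivalence = 0.009404/0.1672 = 0.05624 L.
At equivalence the base is fully converted to C5H5NH+; total volume = 0.08394 L, so [C5H5NH+] = 0.009404/0.08394 = 0.1120 M.
Ka(C5H5NH+) = Kw/Kb = 1.0e-14 / 1.7 x 10^-9 = 5.88e-6.
[H^+] = sqrt(Ka x [C5H5NH+]) = sqrt(5.88e-6 x 0.1120) = 0.000812 M.
pH = -log(0.000812) = 3.09.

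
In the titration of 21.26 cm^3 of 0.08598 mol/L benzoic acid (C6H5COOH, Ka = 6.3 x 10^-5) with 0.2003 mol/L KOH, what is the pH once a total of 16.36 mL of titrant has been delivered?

12.59

n(acid) = 0.08598 x 0.02126 = 0.001828 mol; n(KOH) added = 0.2003 x 0.01636 = 0.003277 mol.
Base is in excess by 0.003277 - 0.001828 = 0.001449 mol in a total volume of 0.03762 L.
[OH^-] = 0.001449/0.03762 = 0.03852 M, so pOH = 1.41 and pH = 14.00 - 1.41 = 12.59.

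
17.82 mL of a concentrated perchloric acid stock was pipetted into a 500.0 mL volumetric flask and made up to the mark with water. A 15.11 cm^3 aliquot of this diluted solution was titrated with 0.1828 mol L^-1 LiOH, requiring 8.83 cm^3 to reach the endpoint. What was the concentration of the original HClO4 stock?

3.00 M

n(LiOH) = 0.1828 x 0.008830 = 0.001614 mol.
n(HClO4) in the aliquot = 0.001614 mol.
[diluted HClO4] = 0.001614 / 0.01511 = 0.1068 M.
Dilution factor = 500.0/17.82 = 28.06, so [stock] = 0.1068 x 28.06 = 3.00 M.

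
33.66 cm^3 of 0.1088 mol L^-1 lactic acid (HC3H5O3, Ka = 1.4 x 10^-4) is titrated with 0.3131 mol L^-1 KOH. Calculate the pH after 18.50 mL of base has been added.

12.61

n(acid) = 0.1088 x 0.03366 = 0.003662 mol; n(KOH) added = 0.3131 x 0.01850 = 0.005792 mol.
Base is in excess by 0.005792 - 0.003662 = 0.002130 mol in a total volume of 0.05216 L.
[OH^-] = 0.002130/0.05216 = 0.04084 M, so pOH = 1.39 and pH = 14.00 - 1.39 = 12.61.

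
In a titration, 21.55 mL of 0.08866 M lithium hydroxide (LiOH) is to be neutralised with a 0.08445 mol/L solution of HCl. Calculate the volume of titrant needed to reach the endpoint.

n(LiOH) = 0.08866 mol/L x 0.02155 L = 0.001911 mol.
At equivalence n(HCl) = n(LiOH) = 0.001911 mol.
V(HCl) = 0.001911 / 0.08445 = 0.02262 L = 22.6 mL.

22.6 mL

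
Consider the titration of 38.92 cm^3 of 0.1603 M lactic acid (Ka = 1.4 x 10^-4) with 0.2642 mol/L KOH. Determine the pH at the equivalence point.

n(HC3H5O3) = 0.1603 x 0.03892 = 0.006239 mol; V(KOH) at equivalence = 0.006239/0.2642 = 0.02361 L.
At equivalence all the acid is converted to C3H5O3-; total volume = 0.03892 + 0.02361 = 0.06253 L, so [C3H5O3-] = 0.006239/0.06253 = 0.09977 M.
Kb = Kw/Ka = 1.0e-14 / 1.4 x 10^-4 = 7.14e-11.
[OH^-] = sqrt(Kb x [C3H5O3-]) = sqrt(7.14e-11 x 0.09977) = 2.67e-6 M.
pOH = 5.57, so pH = 14.00 - 5.57 = 8.43.

8.43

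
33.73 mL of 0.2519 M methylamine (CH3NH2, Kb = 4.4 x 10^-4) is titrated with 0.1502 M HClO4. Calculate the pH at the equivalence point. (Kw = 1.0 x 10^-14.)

5.83

n(CH3NH2) = 0.2519 x 0.03373 = 0.008497 mol; V(HClO4) at equivalence = 0.008497/0.1502 = 0.05657 L.
At equivalence the base is fully converted to CH3NH3+; total volume = 0.09030 L, so [CH3NH3+] = 0.008497/0.09030 = 0.09409 M.
Ka(CH3NH3+) = Kw/Kb = 1.0e-14 / 4.4 x 10^-4 = 2.27e-11.
[H^+] = sqrt(Ka x [CH3NH3+]) = sqrt(2.27e-11 x 0.09409) = 1.46e-6 M.
pH = -log(1.46e-6) = 5.83.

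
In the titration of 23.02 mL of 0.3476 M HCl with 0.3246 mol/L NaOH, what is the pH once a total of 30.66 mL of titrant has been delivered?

n(acid) = 0.3476 x 0.02302 = 0.008002 mol; n(NaOH) added = 0.3246 x 0.03066 = 0.009952 mol.
Base is in excess by 0.009952 - 0.008002 = 0.001950 mol in a total volume of 0.05368 L.
[OH^-] = 0.001950/0.05368 = 0.03634 M, so pOH = 1.44 and pH = 14.00 - 1.44 = 12.56.

12.56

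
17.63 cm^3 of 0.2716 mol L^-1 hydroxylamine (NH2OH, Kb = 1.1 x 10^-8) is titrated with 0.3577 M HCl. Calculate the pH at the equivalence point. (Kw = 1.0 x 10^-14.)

n(NH2OH) = 0.2716 x 0.01763 = 0.004788 mol; V(HCl) at equivalence = 0.004788/0.3577 = 0.01339 L.
At equivalence the base is fully converted to NH3OH+; total volume = 0.03102 L, so [NH3OH+] = 0.004788/0.03102 = 0.1544 M.
Ka(NH3OH+) = Kw/Kb = 1.0e-14 / 1.1 x 10^-8 = 9.09e-7.
[H^+] = sqrt(Ka x [NH3OH+]) = sqrt(9.09e-7 x 0.1544) = 0.000375 M.
pH = -log(0.000375) = 3.43.

3.43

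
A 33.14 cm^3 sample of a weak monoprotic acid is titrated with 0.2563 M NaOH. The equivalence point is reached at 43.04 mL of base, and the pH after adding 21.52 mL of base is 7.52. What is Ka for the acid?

21.52 mL is half of the equivalence volume, so this is the half-equivalence point where [HA] = [A^-].
At half-equivalence pH = pKa, so pKa = 7.52.
Ka = 10^(-7.52) = 3.0 x 10^-8.

3.0 x 10^-8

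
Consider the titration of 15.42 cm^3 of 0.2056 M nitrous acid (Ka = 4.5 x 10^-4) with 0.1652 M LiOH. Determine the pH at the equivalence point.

8.15

n(HNO2) = 0.2056 x 0.01542 = 0.003170 mol; V(LiOH) at equivalence = 0.003170/0.1652 = 0.01919 L.
At equivalence all the acid is converted to NO2-; total volume = 0.01542 + 0.01919 = 0.03461 L, so [NO2-] = 0.003170/0.03461 = 0.09160 M.
Kb = Kw/Ka = 1.0e-14 / 4.5 x 10^-4 = 2.22e-11.
[OH^-] = sqrt(Kb x [NO2-]) = sqrt(2.22e-11 x 0.09160) = 1.43e-6 M.
pOH = 5.85, so pH = 14.00 - 5.85 = 8.15.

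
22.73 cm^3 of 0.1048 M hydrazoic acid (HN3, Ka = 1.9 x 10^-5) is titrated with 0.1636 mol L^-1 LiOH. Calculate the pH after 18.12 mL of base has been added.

12.15

n(acid) = 0.1048 x 0.02273 = 0.002382 mol; n(LiOH) added = 0.1636 x 0.01812 = 0.002964 mol.
Base is in excess by 0.002964 - 0.002382 = 0.0005823 mol in a total volume of 0.04085 L.
[OH^-] = 0.0005823/0.04085 = 0.01426 M, so pOH = 1.85 and pH = 14.00 - 1.85 = 12.15.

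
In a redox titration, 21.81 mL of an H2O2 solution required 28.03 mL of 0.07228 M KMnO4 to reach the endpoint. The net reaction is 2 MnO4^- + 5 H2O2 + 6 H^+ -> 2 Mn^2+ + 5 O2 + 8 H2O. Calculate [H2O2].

n(KMnO4) = 0.07228 x 0.02803 = 0.002026 mol.
From the balanced equation, 2 mol KMnO4 reacts with 5 mol H2O2, so n(H2O2) = 0.002026 x 5/2 = 0.005065 mol.
[H2O2] = 0.005065 / 0.02181 L = 0.232 M.

0.232 M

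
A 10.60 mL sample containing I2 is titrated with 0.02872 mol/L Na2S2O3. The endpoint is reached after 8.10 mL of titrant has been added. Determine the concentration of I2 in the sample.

0.0110 M

n(Na2S2O3) = 0.02872 x 0.008100 = 0.0002326 mol.
From the balanced equation, 2 mol Na2S2O3 reacts with 1 mol I2, so n(I2) = 0.0002326 x 1/2 = 0.0001163 mol.
[I2] = 0.0001163 / 0.01060 L = 0.0110 M.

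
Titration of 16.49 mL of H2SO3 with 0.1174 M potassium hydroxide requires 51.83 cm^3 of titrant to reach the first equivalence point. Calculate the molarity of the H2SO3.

0.369 M

n(KOH) = 0.1174 x 0.05183 = 0.006085 mol.
At the first equivalence point, 1 mol OH^- react per mol H2SO3, so n(H2SO3) = 0.006085 / 1 = 0.006085 mol.
[H2SO3] = 0.006085 / 0.01649 L = 0.369 M.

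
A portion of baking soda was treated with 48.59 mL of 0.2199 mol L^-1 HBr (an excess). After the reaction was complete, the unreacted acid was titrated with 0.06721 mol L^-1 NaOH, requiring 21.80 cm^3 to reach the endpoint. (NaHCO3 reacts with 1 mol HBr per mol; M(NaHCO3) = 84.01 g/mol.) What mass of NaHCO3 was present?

0.775 g

Total n(HBr) added = 0.2199 x 0.04859 = 0.01068 mol.
n(NaOH) used = 0.06721 x 0.02180 = 0.001465 mol, which equals the excess n(HBr).
So n(HBr) consumed by the sample = 0.01068 - 0.001465 = 0.009220 mol.
n(NaHCO3) = 0.009220 / 1 = 0.009220 mol.
mass = 0.009220 mol x 84.01 g/mol = 0.775 g.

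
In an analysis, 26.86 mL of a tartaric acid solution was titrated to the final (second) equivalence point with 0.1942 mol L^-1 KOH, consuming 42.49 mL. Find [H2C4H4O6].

0.154 M

n(KOH) = 0.1942 x 0.04249 = 0.008252 mol.
At the final (second) equivalence point, 2 mol OH^- react per mol H2C4H4O6, so n(H2C4H4O6) = 0.008252 / 2 = 0.004126 mol.
[H2C4H4O6] = 0.004126 / 0.02686 L = 0.154 M.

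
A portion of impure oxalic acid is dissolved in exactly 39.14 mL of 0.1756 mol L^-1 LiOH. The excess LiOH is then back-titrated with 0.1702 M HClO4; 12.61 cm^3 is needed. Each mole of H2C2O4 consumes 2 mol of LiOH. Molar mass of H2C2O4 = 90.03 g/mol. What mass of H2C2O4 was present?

Total n(LiOH) added = 0.1756 x 0.03914 = 0.006873 mol.
n(HClO4) used = 0.1702 x 0.01261 = 0.002146 mol, which equals the excess n(LiOH).
So n(LiOH) consumed by the sample = 0.006873 - 0.002146 = 0.004727 mol.
n(H2C2O4) = 0.004727 / 2 = 0.002363 mol.
mass = 0.002363 mol x 90.03 g/mol = 0.213 g.

0.213 g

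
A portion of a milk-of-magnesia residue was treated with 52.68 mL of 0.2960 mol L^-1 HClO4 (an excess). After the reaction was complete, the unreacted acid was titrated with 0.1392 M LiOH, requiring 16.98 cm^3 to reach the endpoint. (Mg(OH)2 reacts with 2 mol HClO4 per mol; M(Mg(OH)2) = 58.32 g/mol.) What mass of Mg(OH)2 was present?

0.386 g

Total n(HClO4) added = 0.2960 x 0.05268 = 0.01559 mol.
n(LiOH) used = 0.1392 x 0.01698 = 0.002364 mol, which equals the excess n(HClO4).
So n(HClO4) consumed by the sample = 0.01559 - 0.002364 = 0.01323 mol.
n(Mg(OH)2) = 0.01323 / 2 = 0.006615 mol.
mass = 0.006615 mol x 58.32 g/mol = 0.386 g.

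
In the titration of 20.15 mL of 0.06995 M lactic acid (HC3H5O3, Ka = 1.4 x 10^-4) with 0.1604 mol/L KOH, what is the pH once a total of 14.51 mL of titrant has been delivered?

12.42

n(acid) = 0.06995 x 0.02015 = 0.001409 mol; n(KOH) added = 0.1604 x 0.01451 = 0.002327 mol.
Base is in excess by 0.002327 - 0.001409 = 0.0009179 mol in a total volume of 0.03466 L.
[OH^-] = 0.0009179/0.03466 = 0.02648 M, so pOH = 1.58 and pH = 14.00 - 1.58 = 12.42.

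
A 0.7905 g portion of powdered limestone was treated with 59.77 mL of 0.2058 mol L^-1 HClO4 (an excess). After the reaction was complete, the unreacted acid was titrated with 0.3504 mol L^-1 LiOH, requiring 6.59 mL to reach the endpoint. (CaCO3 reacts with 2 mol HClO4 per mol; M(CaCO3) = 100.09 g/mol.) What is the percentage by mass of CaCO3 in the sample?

Total n(HClO4) added = 0.2058 x 0.05977 = 0.01230 mol.
n(LiOH) used = 0.3504 x 0.006590 = 0.002309 mol, which equals the excess n(HClO4).
So n(HClO4) consumed by the sample = 0.01230 - 0.002309 = 0.009992 mol.
n(CaCO3) = 0.009992 / 2 = 0.004996 mol.
mass CaCO3 = 0.004996 x 100.09 = 0.5000 g, so %CaCO3 = 0.5000/0.7905 x 100 = 63.3%.

63.3%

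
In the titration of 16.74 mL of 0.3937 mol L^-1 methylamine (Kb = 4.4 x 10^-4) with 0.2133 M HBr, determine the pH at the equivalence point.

n(CH3NH2) = 0.3937 x 0.01674 = 0.006591 mol; V(HBr) at equivalence = 0.006591/0.2133 = 0.03090 L.
At equivalence the base is fully converted to CH3NH3+; total volume = 0.04764 L, so [CH3NH3+] = 0.006591/0.04764 = 0.1383 M.
Ka(CH3NH3+) = Kw/Kb = 1.0e-14 / 4.4 x 10^-4 = 2.27e-11.
[H^+] = sqrt(Ka x [CH3NH3+]) = sqrt(2.27e-11 x 0.1383) = 1.77e-6 M.
pH = -log(1.77e-6) = 5.75.

5.75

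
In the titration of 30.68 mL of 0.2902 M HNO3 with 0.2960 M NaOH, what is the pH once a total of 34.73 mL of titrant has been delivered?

12.32

n(acid) = 0.2902 x 0.03068 = 0.008903 mol; n(NaOH) added = 0.2960 x 0.03473 = 0.01028 mol.
Base is in excess by 0.01028 - 0.008903 = 0.001377 mol in a total volume of 0.06541 L.
[OH^-] = 0.001377/0.06541 = 0.02105 M, so pOH = 1.68 and pH = 14.00 - 1.68 = 12.32.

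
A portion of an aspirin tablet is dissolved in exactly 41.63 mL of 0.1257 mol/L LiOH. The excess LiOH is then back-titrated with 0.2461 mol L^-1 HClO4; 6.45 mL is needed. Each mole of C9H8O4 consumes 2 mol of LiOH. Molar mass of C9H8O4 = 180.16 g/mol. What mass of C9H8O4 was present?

Total n(LiOH) added = 0.1257 x 0.04163 = 0.005233 mol.
n(HClO4) used = 0.2461 x 0.006450 = 0.001587 mol, which equals the excess n(LiOH).
So n(LiOH) consumed by the sample = 0.005233 - 0.001587 = 0.003646 mol.
n(C9H8O4) = 0.003646 / 2 = 0.001823 mol.
mass = 0.001823 mol x 180.16 g/mol = 0.328 g.

0.328 g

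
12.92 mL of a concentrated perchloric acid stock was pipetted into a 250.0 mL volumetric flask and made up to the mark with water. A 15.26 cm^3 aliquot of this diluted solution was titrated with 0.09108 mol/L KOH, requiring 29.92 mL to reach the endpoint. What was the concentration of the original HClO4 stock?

3.46 M

n(KOH) = 0.09108 x 0.02992 = 0.002725 mol.
n(HClO4) in the aliquot = 0.002725 mol.
[diluted HClO4] = 0.002725 / 0.01526 = 0.1786 M.
Dilution factor = 250.0/12.92 = 19.35, so [stock] = 0.1786 x 19.35 = 3.46 M.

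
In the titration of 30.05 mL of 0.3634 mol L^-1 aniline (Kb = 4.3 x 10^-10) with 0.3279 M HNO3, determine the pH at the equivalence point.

2.70

n(C6H5NH2) = 0.3634 x 0.03005 = 0.01092 mol; V(HNO3) at equivalence = 0.01092/0.3279 = 0.03330 L.
At equivalence the base is fully converted to C6H5NH3+; total volume = 0.06335 L, so [C6H5NH3+] = 0.01092/0.06335 = 0.1724 M.
Ka(C6H5NH3+) = Kw/Kb = 1.0e-14 / 4.3 x 10^-10 = 2.33e-5.
[H^+] = sqrt(Ka x [C6H5NH3+]) = sqrt(2.33e-5 x 0.1724) = 0.00200 M.
pH = -log(0.00200) = 2.70.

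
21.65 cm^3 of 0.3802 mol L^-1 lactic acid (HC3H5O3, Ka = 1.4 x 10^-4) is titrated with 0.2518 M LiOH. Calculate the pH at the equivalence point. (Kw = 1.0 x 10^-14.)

n(HC3H5O3) = 0.3802 x 0.02165 = 0.008231 mol; V(LiOH) at equivalence = 0.008231/0.2518 = 0.03269 L.
At equivalence all the acid is converted to C3H5O3-; total volume = 0.02165 + 0.03269 = 0.05434 L, so [C3H5O3-] = 0.008231/0.05434 = 0.1515 M.
Kb = Kw/Ka = 1.0e-14 / 1.4 x 10^-4 = 7.14e-11.
[OH^-] = sqrt(Kb x [C3H5O3-]) = sqrt(7.14e-11 x 0.1515) = 3.29e-6 M.
pOH = 5.48, so pH = 14.00 - 5.48 = 8.52.

8.52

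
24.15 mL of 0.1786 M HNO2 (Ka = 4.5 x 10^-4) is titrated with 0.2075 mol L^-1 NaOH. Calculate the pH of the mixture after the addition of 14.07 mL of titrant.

3.67

Initial n(HNO2) = 0.1786 x 0.02415 = 0.004313 mol.
n(NaOH) added = 0.2075 x 0.01407 = 0.002920 mol, converting that many moles of HNO2 to NO2-.
Remaining n(HNO2) = 0.001394 mol; n(NO2-) = 0.002920 mol.
By Henderson-Hasselbalch, pH = pKa + log([A^-]/[HA]) = 3.35 + log(0.002920/0.001394) = 3.35 + (+0.32) = 3.67.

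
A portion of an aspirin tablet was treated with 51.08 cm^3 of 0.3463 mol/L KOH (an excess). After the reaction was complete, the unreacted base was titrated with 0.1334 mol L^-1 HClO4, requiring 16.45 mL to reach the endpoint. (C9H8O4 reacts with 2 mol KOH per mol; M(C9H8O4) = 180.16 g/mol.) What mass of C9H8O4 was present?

Total n(KOH) added = 0.3463 x 0.05108 = 0.01769 mol.
n(HClO4) used = 0.1334 x 0.01645 = 0.002194 mol, which equals the excess n(KOH).
So n(KOH) consumed by the sample = 0.01769 - 0.002194 = 0.01549 mol.
n(C9H8O4) = 0.01549 / 2 = 0.007747 mol.
mass = 0.007747 mol x 180.16 g/mol = 1.40 g.

1.40 g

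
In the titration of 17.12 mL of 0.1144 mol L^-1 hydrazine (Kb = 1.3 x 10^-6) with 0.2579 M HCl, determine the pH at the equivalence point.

4.61

n(N2H4) = 0.1144 x 0.01712 = 0.001959 mol; V(HCl) at equivalence = 0.001959/0.2579 = 0.007594 L.
At equivalence the base is fully converted to N2H5+; total volume = 0.02471 L, so [N2H5+] = 0.001959/0.02471 = 0.07925 M.
Ka(N2H5+) = Kw/Kb = 1.0e-14 / 1.3 x 10^-6 = 7.69e-9.
[H^+] = sqrt(Ka x [N2H5+]) = sqrt(7.69e-9 x 0.07925) = 2.47e-5 M.
pH = -log(2.47e-5) = 4.61.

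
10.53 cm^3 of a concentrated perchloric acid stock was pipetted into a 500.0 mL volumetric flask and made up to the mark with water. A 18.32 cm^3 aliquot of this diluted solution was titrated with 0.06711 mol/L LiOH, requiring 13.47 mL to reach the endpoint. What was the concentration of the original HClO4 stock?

n(LiOH) = 0.06711 x 0.01347 = 0.0009040 mol.
n(HClO4) in the aliquot = 0.0009040 mol.
[diluted HClO4] = 0.0009040 / 0.01832 = 0.04934 M.
Dilution factor = 500.0/10.53 = 47.48, so [stock] = 0.04934 x 47.48 = 2.34 M.

2.34 M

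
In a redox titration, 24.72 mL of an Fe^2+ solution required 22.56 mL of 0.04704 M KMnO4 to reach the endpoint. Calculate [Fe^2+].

0.215 M

n(KMnO4) = 0.04704 x 0.02256 = 0.001061 mol.
From the balanced equation, 1 mol KMnO4 reacts with 5 mol Fe^2+, so n(Fe^2+) = 0.001061 x 5/1 = 0.005306 mol.
[Fe^2+] = 0.005306 / 0.02472 L = 0.215 M.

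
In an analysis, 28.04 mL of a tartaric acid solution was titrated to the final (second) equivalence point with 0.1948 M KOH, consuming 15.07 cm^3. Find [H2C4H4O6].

n(KOH) = 0.1948 x 0.01507 = 0.002936 mol.
At the final (second) equivalence point, 2 mol OH^- react per mol H2C4H4O6, so n(H2C4H4O6) = 0.002936 / 2 = 0.001468 mol.
[H2C4H4O6] = 0.001468 / 0.02804 L = 0.0523 M.

0.0523 M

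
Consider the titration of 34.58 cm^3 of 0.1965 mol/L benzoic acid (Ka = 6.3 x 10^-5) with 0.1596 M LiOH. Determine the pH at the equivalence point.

8.57

n(C6H5COOH) = 0.1965 x 0.03458 = 0.006795 mol; V(LiOH) at equivalence = 0.006795/0.1596 = 0.04258 L.
At equivalence all the acid is converted to C6H5COO-; total volume = 0.03458 + 0.04258 = 0.07716 L, so [C6H5COO-] = 0.006795/0.07716 = 0.08807 M.
Kb = Kw/Ka = 1.0e-14 / 6.3 x 10^-5 = 1.59e-10.
[OH^-] = sqrt(Kb x [C6H5COO-]) = sqrt(1.59e-10 x 0.08807) = 3.74e-6 M.
pOH = 5.43, so pH = 14.00 - 5.43 = 8.57.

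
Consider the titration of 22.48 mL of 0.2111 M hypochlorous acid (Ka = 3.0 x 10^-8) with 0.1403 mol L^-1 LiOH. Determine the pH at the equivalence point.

10.22

n(HClO) = 0.2111 x 0.02248 = 0.004746 mol; V(LiOH) at equivalence = 0.004746/0.1403 = 0.03382 L.
At equivalence all the acid is converted to ClO-; total volume = 0.02248 + 0.03382 = 0.05630 L, so [ClO-] = 0.004746/0.05630 = 0.08428 M.
Kb = Kw/Ka = 1.0e-14 / 3.0 x 10^-8 = 3.33e-7.
[OH^-] = sqrt(Kb x [ClO-]) = sqrt(3.33e-7 x 0.08428) = 0.000168 M.
pOH = 3.78, so pH = 14.00 - 3.78 = 10.22.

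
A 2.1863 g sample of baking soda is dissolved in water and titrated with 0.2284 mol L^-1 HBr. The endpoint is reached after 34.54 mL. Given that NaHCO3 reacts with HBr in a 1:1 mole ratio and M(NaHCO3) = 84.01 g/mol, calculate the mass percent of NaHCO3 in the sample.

n(HBr) = 0.2284 x 0.03454 = 0.007889 mol.
n(NaHCO3) = 0.007889 / 1 = 0.007889 mol.
mass of NaHCO3 = 0.007889 x 84.01 = 0.6627 g.
% purity = 0.6627 / 2.1863 x 100 = 30.3%.

30.3%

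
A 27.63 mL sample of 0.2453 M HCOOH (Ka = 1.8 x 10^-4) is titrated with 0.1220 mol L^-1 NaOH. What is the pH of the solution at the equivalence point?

n(HCOOH) = 0.2453 x 0.02763 = 0.006778 mol; V(NaOH) at equivalence = 0.006778/0.1220 = 0.05555 L.
At equivalence all the acid is converted to HCOO-; total volume = 0.02763 + 0.05555 = 0.08318 L, so [HCOO-] = 0.006778/0.08318 = 0.08148 M.
Kb = Kw/Ka = 1.0e-14 / 1.8 x 10^-4 = 5.56e-11.
[OH^-] = sqrt(Kb x [HCOO-]) = sqrt(5.56e-11 x 0.08148) = 2.13e-6 M.
pOH = 5.67, so pH = 14.00 - 5.67 = 8.33.

8.33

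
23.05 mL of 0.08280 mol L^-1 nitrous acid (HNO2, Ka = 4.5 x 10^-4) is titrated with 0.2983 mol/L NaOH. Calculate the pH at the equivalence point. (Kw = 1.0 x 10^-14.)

n(HNO2) = 0.08280 x 0.02305 = 0.001909 mol; V(NaOH) at equivalence = 0.001909/0.2983 = 0.006398 L.
At equivalence all the acid is converted to NO2-; total volume = 0.02305 + 0.006398 = 0.02945 L, so [NO2-] = 0.001909/0.02945 = 0.06481 M.
Kb = Kw/Ka = 1.0e-14 / 4.5 x 10^-4 = 2.22e-11.
[OH^-] = sqrt(Kb x [NO2-]) = sqrt(2.22e-11 x 0.06481) = 1.20e-6 M.
pOH = 5.92, so pH = 14.00 - 5.92 = 8.08.

8.08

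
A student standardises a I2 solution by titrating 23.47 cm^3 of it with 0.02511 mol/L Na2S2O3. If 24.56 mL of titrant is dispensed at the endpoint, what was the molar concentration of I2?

0.0131 M

n(Na2S2O3) = 0.02511 x 0.02456 = 0.0006167 mol.
From the balanced equation, 2 mol Na2S2O3 reacts with 1 mol I2, so n(I2) = 0.0006167 x 1/2 = 0.0003084 mol.
[I2] = 0.0003084 / 0.02347 L = 0.0131 M.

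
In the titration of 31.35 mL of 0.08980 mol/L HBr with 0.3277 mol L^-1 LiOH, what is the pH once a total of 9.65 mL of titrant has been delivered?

11.93

n(acid) = 0.08980 x 0.03135 = 0.002815 mol; n(LiOH) added = 0.3277 x 0.009650 = 0.003162 mol.
Base is in excess by 0.003162 - 0.002815 = 0.0003471 mol in a total volume of 0.04100 L.
[OH^-] = 0.0003471/0.04100 = 0.008465 M, so pOH = 2.07 and pH = 14.00 - 2.07 = 11.93.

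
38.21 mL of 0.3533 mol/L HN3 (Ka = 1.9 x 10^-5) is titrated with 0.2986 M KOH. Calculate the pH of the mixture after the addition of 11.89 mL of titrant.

Initial n(HN3) = 0.3533 x 0.03821 = 0.01350 mol.
n(KOH) added = 0.2986 x 0.01189 = 0.003550 mol, converting that many moles of HN3 to N3-.
Remaining n(HN3) = 0.009949 mol; n(N3-) = 0.003550 mol.
By Henderson-Hasselbalch, pH = pKa + log([A^-]/[HA]) = 4.72 + log(0.003550/0.009949) = 4.72 + (-0.45) = 4.27.

4.27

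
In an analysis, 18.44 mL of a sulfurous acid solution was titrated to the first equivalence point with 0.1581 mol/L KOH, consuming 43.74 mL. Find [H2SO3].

n(KOH) = 0.1581 x 0.04374 = 0.006915 mol.
At the first equivalence point, 1 mol OH^- react per mol H2SO3, so n(H2SO3) = 0.006915 / 1 = 0.006915 mol.
[H2SO3] = 0.006915 / 0.01844 L = 0.375 M.

0.375 M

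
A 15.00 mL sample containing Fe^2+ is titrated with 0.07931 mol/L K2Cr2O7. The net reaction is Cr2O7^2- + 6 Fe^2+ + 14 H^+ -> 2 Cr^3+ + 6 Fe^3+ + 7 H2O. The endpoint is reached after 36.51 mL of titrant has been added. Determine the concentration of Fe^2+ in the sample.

1.16 M

n(K2Cr2O7) = 0.07931 x 0.03651 = 0.002896 mol.
From the balanced equation, 1 mol K2Cr2O7 reacts with 6 mol Fe^2+, so n(Fe^2+) = 0.002896 x 6/1 = 0.01737 mol.
[Fe^2+] = 0.01737 / 0.01500 L = 1.16 M.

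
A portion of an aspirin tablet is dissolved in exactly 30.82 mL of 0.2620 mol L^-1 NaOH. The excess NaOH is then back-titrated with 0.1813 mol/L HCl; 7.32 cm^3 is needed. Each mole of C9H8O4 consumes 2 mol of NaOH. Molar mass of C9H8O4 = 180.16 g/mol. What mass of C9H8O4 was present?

Total n(NaOH) added = 0.2620 x 0.03082 = 0.008075 mol.
n(HCl) used = 0.1813 x 0.007320 = 0.001327 mol, which equals the excess n(NaOH).
So n(NaOH) consumed by the sample = 0.008075 - 0.001327 = 0.006748 mol.
n(C9H8O4) = 0.006748 / 2 = 0.003374 mol.
mass = 0.003374 mol x 180.16 g/mol = 0.608 g.

0.608 g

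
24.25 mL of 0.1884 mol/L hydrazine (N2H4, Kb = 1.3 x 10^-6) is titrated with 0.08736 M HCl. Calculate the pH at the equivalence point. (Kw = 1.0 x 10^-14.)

4.67

n(N2H4) = 0.1884 x 0.02425 = 0.004569 mol; V(HCl) at equivalence = 0.004569/0.08736 = 0.05230 L.
At equivalence the base is fully converted to N2H5+; total volume = 0.07655 L, so [N2H5+] = 0.004569/0.07655 = 0.05968 M.
Ka(N2H5+) = Kw/Kb = 1.0e-14 / 1.3 x 10^-6 = 7.69e-9.
[H^+] = sqrt(Ka x [N2H5+]) = sqrt(7.69e-9 x 0.05968) = 2.14e-5 M.
pH = -log(2.14e-5) = 4.67.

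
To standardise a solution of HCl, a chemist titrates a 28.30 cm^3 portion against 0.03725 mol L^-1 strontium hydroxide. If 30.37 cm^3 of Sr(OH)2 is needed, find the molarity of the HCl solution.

0.0799 M

n(Sr(OH)2) delivered = 0.03725 x 0.03037 = 0.001131 mol.
The reaction is 2 HCl + 1 Sr(OH)2, so n(HCl) = 0.001131 x 2/1 = 0.002263 mol.
[HCl] = 0.002263 mol / 0.02830 L = 0.0799 M.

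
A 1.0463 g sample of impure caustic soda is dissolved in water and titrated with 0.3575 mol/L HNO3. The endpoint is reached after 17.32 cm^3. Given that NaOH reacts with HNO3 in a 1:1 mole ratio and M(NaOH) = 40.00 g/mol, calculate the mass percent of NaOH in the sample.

23.7%

n(HNO3) = 0.3575 x 0.01732 = 0.006192 mol.
n(NaOH) = 0.006192 / 1 = 0.006192 mol.
mass of NaOH = 0.006192 x 40.00 = 0.2477 g.
% purity = 0.2477 / 1.0463 x 100 = 23.7%.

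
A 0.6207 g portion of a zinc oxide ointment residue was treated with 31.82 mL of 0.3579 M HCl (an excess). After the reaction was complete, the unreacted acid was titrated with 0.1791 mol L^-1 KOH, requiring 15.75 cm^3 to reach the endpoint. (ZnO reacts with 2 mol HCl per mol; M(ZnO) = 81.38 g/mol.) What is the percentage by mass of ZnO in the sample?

56.2%

Total n(HCl) added = 0.3579 x 0.03182 = 0.01139 mol.
n(KOH) used = 0.1791 x 0.01575 = 0.002821 mol, which equals the excess n(HCl).
So n(HCl) consumed by the sample = 0.01139 - 0.002821 = 0.008568 mol.
n(ZnO) = 0.008568 / 2 = 0.004284 mol.
mass ZnO = 0.004284 x 81.38 = 0.3486 g, so %ZnO = 0.3486/0.6207 x 100 = 56.2%.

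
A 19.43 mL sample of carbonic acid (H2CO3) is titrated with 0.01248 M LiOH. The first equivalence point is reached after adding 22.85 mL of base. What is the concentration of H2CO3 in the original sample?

0.0147 M

n(LiOH) = 0.01248 x 0.02285 = 0.0002852 mol.
At the first equivalence point, 1 mol OH^- react per mol H2CO3, so n(H2CO3) = 0.0002852 / 1 = 0.0002852 mol.
[H2CO3] = 0.0002852 / 0.01943 L = 0.0147 M.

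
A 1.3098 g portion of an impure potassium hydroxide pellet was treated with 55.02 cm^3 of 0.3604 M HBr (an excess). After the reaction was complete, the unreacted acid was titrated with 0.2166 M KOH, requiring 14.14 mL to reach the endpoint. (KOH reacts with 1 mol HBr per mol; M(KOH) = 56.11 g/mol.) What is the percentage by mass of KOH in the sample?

Total n(HBr) added = 0.3604 x 0.05502 = 0.01983 mol.
n(KOH) used = 0.2166 x 0.01414 = 0.003063 mol, which equals the excess n(HBr).
So n(HBr) consumed by the sample = 0.01983 - 0.003063 = 0.01677 mol.
n(KOH) = 0.01677 / 1 = 0.01677 mol.
mass KOH = 0.01677 x 56.11 = 0.9408 g, so %KOH = 0.9408/1.3098 x 100 = 71.8%.

71.8%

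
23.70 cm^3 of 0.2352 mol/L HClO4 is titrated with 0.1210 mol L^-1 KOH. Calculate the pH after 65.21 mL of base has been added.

n(acid) = 0.2352 x 0.02370 = 0.005574 mol; n(KOH) added = 0.1210 x 0.06521 = 0.007890 mol.
Base is in excess by 0.007890 - 0.005574 = 0.002316 mol in a total volume of 0.08891 L.
[OH^-] = 0.002316/0.08891 = 0.02605 M, so pOH = 1.58 and pH = 14.00 - 1.58 = 12.42.

12.42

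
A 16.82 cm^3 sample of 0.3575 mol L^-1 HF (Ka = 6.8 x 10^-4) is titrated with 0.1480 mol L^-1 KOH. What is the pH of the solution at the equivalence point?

8.09

n(HF) = 0.3575 x 0.01682 = 0.006013 mol; V(KOH) at equivalence = 0.006013/0.1480 = 0.04063 L.
At equivalence all the acid is converted to F-; total volume = 0.01682 + 0.04063 = 0.05745 L, so [F-] = 0.006013/0.05745 = 0.1047 M.
Kb = Kw/Ka = 1.0e-14 / 6.8 x 10^-4 = 1.47e-11.
[OH^-] = sqrt(Kb x [F-]) = sqrt(1.47e-11 x 0.1047) = 1.24e-6 M.
pOH = 5.91, so pH = 14.00 - 5.91 = 8.09.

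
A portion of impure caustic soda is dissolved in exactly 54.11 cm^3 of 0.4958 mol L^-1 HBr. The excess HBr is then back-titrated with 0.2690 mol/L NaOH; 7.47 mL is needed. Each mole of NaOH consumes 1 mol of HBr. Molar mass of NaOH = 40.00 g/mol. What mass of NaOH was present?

Total n(HBr) added = 0.4958 x 0.05411 = 0.02683 mol.
n(NaOH) used = 0.2690 x 0.007470 = 0.002009 mol, which equals the excess n(HBr).
So n(HBr) consumed by the sample = 0.02683 - 0.002009 = 0.02482 mol.
n(NaOH) = 0.02482 / 1 = 0.02482 mol.
mass = 0.02482 mol x 40.00 g/mol = 0.993 g.

0.993 g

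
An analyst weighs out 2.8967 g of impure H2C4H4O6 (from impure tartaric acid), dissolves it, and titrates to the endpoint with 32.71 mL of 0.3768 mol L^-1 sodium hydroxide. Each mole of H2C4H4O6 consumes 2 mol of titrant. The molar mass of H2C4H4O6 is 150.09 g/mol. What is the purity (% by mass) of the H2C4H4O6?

31.9%

n(NaOH) = 0.3768 x 0.03271 = 0.01233 mol.
n(H2C4H4O6) = 0.01233 / 2 = 0.006163 mol.
mass of H2C4H4O6 = 0.006163 x 150.09 = 0.9249 g.
% purity = 0.9249 / 2.8967 x 100 = 31.9%.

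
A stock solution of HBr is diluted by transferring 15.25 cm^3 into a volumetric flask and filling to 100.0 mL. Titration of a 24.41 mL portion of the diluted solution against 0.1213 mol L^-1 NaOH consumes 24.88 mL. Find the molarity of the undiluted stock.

n(NaOH) = 0.1213 x 0.02488 = 0.003018 mol.
n(HBr) in the aliquot = 0.003018 mol.
[diluted HBr] = 0.003018 / 0.02441 = 0.1236 M.
Dilution factor = 100.0/15.25 = 6.557, so [stock] = 0.1236 x 6.557 = 0.811 M.

0.811 M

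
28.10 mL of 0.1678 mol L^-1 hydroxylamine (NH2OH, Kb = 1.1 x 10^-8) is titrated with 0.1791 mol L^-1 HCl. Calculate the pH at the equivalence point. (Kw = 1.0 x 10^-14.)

n(NH2OH) = 0.1678 x 0.02810 = 0.004715 mol; V(HCl) at equivalence = 0.004715/0.1791 = 0.02633 L.
At equivalence the base is fully converted to NH3OH+; total volume = 0.05443 L, so [NH3OH+] = 0.004715/0.05443 = 0.08663 M.
Ka(NH3OH+) = Kw/Kb = 1.0e-14 / 1.1 x 10^-8 = 9.09e-7.
[H^+] = sqrt(Ka x [NH3OH+]) = sqrt(9.09e-7 x 0.08663) = 0.000281 M.
pH = -log(0.000281) = 3.55.

3.55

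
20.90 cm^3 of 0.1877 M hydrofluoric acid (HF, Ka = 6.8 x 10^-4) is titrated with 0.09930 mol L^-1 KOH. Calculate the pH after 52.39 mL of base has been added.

n(acid) = 0.1877 x 0.02090 = 0.003923 mol; n(KOH) added = 0.09930 x 0.05239 = 0.005202 mol.
Base is in excess by 0.005202 - 0.003923 = 0.001279 mol in a total volume of 0.07329 L.
[OH^-] = 0.001279/0.07329 = 0.01746 M, so pOH = 1.76 and pH = 14.00 - 1.76 = 12.24.

12.24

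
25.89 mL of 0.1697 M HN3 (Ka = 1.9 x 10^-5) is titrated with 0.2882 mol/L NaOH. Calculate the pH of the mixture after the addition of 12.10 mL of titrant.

Initial n(HN3) = 0.1697 x 0.02589 = 0.004394 mol.
n(NaOH) added = 0.2882 x 0.01210 = 0.003487 mol, converting that many moles of HN3 to N3-.
Remaining n(HN3) = 0.0009063 mol; n(N3-) = 0.003487 mol.
By Henderson-Hasselbalch, pH = pKa + log([A^-]/[HA]) = 4.72 + log(0.003487/0.0009063) = 4.72 + (+0.59) = 5.31.

5.31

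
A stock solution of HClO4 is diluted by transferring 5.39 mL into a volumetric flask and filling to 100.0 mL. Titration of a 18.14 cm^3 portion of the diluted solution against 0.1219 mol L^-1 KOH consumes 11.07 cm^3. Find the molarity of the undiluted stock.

n(KOH) = 0.1219 x 0.01107 = 0.001349 mol.
n(HClO4) in the aliquot = 0.001349 mol.
[diluted HClO4] = 0.001349 / 0.01814 = 0.07439 M.
Dilution factor = 100.0/5.390 = 18.55, so [stock] = 0.07439 x 18.55 = 1.38 M.

1.38 M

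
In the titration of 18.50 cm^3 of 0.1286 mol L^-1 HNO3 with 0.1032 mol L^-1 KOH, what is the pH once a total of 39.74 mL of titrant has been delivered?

12.47

n(acid) = 0.1286 x 0.01850 = 0.002379 mol; n(KOH) added = 0.1032 x 0.03974 = 0.004101 mol.
Base is in excess by 0.004101 - 0.002379 = 0.001722 mol in a total volume of 0.05824 L.
[OH^-] = 0.001722/0.05824 = 0.02957 M, so pOH = 1.53 and pH = 14.00 - 1.53 = 12.47.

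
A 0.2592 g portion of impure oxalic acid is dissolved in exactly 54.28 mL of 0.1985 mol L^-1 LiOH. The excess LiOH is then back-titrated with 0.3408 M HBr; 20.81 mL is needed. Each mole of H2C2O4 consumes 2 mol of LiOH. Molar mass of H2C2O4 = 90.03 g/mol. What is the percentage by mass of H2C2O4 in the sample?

64.0%

Total n(LiOH) added = 0.1985 x 0.05428 = 0.01077 mol.
n(HBr) used = 0.3408 x 0.02081 = 0.007092 mol, which equals the excess n(LiOH).
So n(LiOH) consumed by the sample = 0.01077 - 0.007092 = 0.003683 mol.
n(H2C2O4) = 0.003683 / 2 = 0.001841 mol.
mass H2C2O4 = 0.001841 x 90.03 = 0.1658 g, so %H2C2O4 = 0.1658/0.2592 x 100 = 64.0%.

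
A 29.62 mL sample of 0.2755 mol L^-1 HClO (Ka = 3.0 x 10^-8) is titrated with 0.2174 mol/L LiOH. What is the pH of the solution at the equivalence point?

10.30

n(HClO) = 0.2755 x 0.02962 = 0.008160 mol; V(LiOH) at equivalence = 0.008160/0.2174 = 0.03754 L.
At equivalence all the acid is converted to ClO-; total volume = 0.02962 + 0.03754 = 0.06716 L, so [ClO-] = 0.008160/0.06716 = 0.1215 M.
Kb = Kw/Ka = 1.0e-14 / 3.0 x 10^-8 = 3.33e-7.
[OH^-] = sqrt(Kb x [ClO-]) = sqrt(3.33e-7 x 0.1215) = 0.000201 M.
pOH = 3.70, so pH = 14.00 - 3.70 = 10.30.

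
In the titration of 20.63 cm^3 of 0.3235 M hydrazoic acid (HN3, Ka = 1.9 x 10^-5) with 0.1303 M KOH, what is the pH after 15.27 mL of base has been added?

Initial n(HN3) = 0.3235 x 0.02063 = 0.006674 mol.
n(KOH) added = 0.1303 x 0.01527 = 0.001990 mol, converting that many moles of HN3 to N3-.
Remaining n(HN3) = 0.004684 mol; n(N3-) = 0.001990 mol.
By Henderson-Hasselbalch, pH = pKa + log([A^-]/[HA]) = 4.72 + log(0.001990/0.004684) = 4.72 + (-0.37) = 4.35.

4.35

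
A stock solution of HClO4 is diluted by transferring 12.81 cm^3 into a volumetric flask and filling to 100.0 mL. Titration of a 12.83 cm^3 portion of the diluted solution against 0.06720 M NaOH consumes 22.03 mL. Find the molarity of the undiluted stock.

n(NaOH) = 0.06720 x 0.02203 = 0.001480 mol.
n(HClO4) in the aliquot = 0.001480 mol.
[diluted HClO4] = 0.001480 / 0.01283 = 0.1154 M.
Dilution factor = 100.0/12.81 = 7.806, so [stock] = 0.1154 x 7.806 = 0.901 M.

0.901 M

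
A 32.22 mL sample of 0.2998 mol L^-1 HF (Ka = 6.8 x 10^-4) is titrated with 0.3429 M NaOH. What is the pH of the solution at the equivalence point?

n(HF) = 0.2998 x 0.03222 = 0.009660 mol; V(NaOH) at equivalence = 0.009660/0.3429 = 0.02817 L.
At equivalence all the acid is converted to F-; total volume = 0.03222 + 0.02817 = 0.06039 L, so [F-] = 0.009660/0.06039 = 0.1600 M.
Kb = Kw/Ka = 1.0e-14 / 6.8 x 10^-4 = 1.47e-11.
[OH^-] = sqrt(Kb x [F-]) = sqrt(1.47e-11 x 0.1600) = 1.53e-6 M.
pOH = 5.81, so pH = 14.00 - 5.81 = 8.19.

8.19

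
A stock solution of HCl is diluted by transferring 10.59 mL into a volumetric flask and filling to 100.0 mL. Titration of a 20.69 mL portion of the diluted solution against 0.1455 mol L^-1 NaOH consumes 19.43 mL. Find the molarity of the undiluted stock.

1.29 M

n(NaOH) = 0.1455 x 0.01943 = 0.002827 mol.
n(HCl) in the aliquot = 0.002827 mol.
[diluted HCl] = 0.002827 / 0.02069 = 0.1366 M.
Dilution factor = 100.0/10.59 = 9.443, so [stock] = 0.1366 x 9.443 = 1.29 M.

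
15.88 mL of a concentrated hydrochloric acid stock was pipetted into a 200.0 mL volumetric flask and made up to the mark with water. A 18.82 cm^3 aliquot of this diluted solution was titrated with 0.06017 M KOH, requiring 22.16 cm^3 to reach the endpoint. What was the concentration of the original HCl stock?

0.892 M

n(KOH) = 0.06017 x 0.02216 = 0.001333 mol.
n(HCl) in the aliquot = 0.001333 mol.
[diluted HCl] = 0.001333 / 0.01882 = 0.07085 M.
Dilution factor = 200.0/15.88 = 12.59, so [stock] = 0.07085 x 12.59 = 0.892 M.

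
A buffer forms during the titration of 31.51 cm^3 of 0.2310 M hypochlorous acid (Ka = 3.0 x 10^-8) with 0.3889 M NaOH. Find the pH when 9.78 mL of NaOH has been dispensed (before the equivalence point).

7.56

Initial n(HClO) = 0.2310 x 0.03151 = 0.007279 mol.
n(NaOH) added = 0.3889 x 0.009780 = 0.003803 mol, converting that many moles of HClO to ClO-.
Remaining n(HClO) = 0.003475 mol; n(ClO-) = 0.003803 mol.
By Henderson-Hasselbalch, pH = pKa + log([A^-]/[HA]) = 7.52 + log(0.003803/0.003475) = 7.52 + (+0.04) = 7.56.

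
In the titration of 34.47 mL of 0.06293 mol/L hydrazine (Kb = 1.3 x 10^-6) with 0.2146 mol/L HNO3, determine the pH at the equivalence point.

4.71

n(N2H4) = 0.06293 x 0.03447 = 0.002169 mol; V(HNO3) at equivalence = 0.002169/0.2146 = 0.01011 L.
At equivalence the base is fully converted to N2H5+; total volume = 0.04458 L, so [N2H5+] = 0.002169/0.04458 = 0.04866 M.
Ka(N2H5+) = Kw/Kb = 1.0e-14 / 1.3 x 10^-6 = 7.69e-9.
[H^+] = sqrt(Ka x [N2H5+]) = sqrt(7.69e-9 x 0.04866) = 1.93e-5 M.
pH = -log(1.93e-5) = 4.71.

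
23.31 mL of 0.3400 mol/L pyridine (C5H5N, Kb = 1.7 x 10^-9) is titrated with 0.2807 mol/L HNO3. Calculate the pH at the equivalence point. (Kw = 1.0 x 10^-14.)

n(C5H5N) = 0.3400 x 0.02331 = 0.007925 mol; V(HNO3) at equivalence = 0.007925/0.2807 = 0.02823 L.
At equivalence the base is fully converted to C5H5NH+; total volume = 0.05154 L, so [C5H5NH+] = 0.007925/0.05154 = 0.1538 M.
Ka(C5H5NH+) = Kw/Kb = 1.0e-14 / 1.7 x 10^-9 = 5.88e-6.
[H^+] = sqrt(Ka x [C5H5NH+]) = sqrt(5.88e-6 x 0.1538) = 0.000951 M.
pH = -log(0.000951) = 3.02.

3.02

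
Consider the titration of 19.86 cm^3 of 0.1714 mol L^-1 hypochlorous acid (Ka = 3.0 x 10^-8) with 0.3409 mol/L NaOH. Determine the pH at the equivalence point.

10.29

n(HClO) = 0.1714 x 0.01986 = 0.003404 mol; V(NaOH) at equivalence = 0.003404/0.3409 = 0.009985 L.
At equivalence all the acid is converted to ClO-; total volume = 0.01986 + 0.009985 = 0.02985 L, so [ClO-] = 0.003404/0.02985 = 0.1141 M.
Kb = Kw/Ka = 1.0e-14 / 3.0 x 10^-8 = 3.33e-7.
[OH^-] = sqrt(Kb x [ClO-]) = sqrt(3.33e-7 x 0.1141) = 0.000195 M.
pOH = 3.71, so pH = 14.00 - 3.71 = 10.29.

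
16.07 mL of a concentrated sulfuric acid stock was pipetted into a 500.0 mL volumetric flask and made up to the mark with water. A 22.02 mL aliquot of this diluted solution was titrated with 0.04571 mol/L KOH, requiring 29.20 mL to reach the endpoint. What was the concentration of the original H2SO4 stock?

0.943 M

n(KOH) = 0.04571 x 0.02920 = 0.001335 mol.
n(H2SO4) in the aliquot = 0.001335 x 1/2 = 0.0006674 mol.
[diluted H2SO4] = 0.0006674 / 0.02202 = 0.03031 M.
Dilution factor = 500.0/16.07 = 31.11, so [stock] = 0.03031 x 31.11 = 0.943 M.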